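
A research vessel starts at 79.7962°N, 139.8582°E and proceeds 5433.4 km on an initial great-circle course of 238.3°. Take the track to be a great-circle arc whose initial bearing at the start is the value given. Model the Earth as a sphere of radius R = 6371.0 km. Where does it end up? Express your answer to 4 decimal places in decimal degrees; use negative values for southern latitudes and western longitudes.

latitude 35.2636°, longitude 88.1568°

δ = 5433.4/6371 = 0.852833 rad (48.8637°).
With φ₁ = 79.7962° = 1.392706 rad and θ = 238.3° = 4.159120 rad:
Destination latitude: φ₂ = arcsin( sin φ₁ cos δ + cos φ₁ sin δ cos θ ) = arcsin(0.577339) = 35.2636°.
Then Δλ = atan2(-0.113515, 0.089644) = -0.902360 rad, from sin θ sin δ cos φ₁ over cos δ − sin φ₁ sin φ₂.
Hence λ₂ = 139.8582° + -51.7014° = 88.1568°.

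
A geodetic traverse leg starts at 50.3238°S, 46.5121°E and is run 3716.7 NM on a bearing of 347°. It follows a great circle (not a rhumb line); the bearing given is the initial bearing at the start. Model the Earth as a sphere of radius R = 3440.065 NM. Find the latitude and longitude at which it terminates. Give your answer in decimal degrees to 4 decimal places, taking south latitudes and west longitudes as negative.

latitude 10.7364°, longitude 34.8595°

δ = 3716.7/3440.065 = 1.080416 rad (61.9033°).
Start latitude φ₁ = -0.878316 rad; initial bearing θ = 6.056293 rad.
Applying the spherical law of cosines for sides, sin φ₂ = sin φ₁ cos δ + cos φ₁ sin δ cos θ = 0.186292, so φ₂ = 10.7364°.
For the longitude increment, Δλ = atan2( sin θ sin δ cos φ₁, cos δ − sin φ₁ sin φ₂ ) = atan2(-0.126695, 0.614344) = -11.6526°.
Hence λ₂ = 46.5121° + -11.6526° = 34.8595°.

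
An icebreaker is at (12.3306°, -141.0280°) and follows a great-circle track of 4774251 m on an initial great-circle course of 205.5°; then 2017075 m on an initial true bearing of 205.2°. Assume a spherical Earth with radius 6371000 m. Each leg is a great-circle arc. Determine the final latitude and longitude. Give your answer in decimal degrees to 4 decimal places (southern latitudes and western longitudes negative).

latitude -42.4223°, longitude -170.4803°

Apply the spherical direct solution leg by leg, carrying full precision between legs.
Leg 1: from (12.3306°, -141.0280°), δ = 4774251/6371000 = 0.749372 rad, θ = 205.5° → φ = -26.3782°, λ = -160.1352°.
Leg 2: from (-26.3782°, -160.1352°), δ = 2017075/6371000 = 0.316603 rad, θ = 205.2° → φ = -42.4223°, λ = -170.4803°.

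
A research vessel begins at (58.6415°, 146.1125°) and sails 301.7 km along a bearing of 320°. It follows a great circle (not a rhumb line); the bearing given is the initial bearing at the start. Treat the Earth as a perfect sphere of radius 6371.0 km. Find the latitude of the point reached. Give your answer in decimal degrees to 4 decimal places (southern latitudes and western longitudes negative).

Central angle δ = d/R = 0.047355 rad.
Converting: φ₁ = 1.023487 rad, θ = 5.585054 rad.
sin φ₂ = sin φ₁ cos δ + cos φ₁ sin δ cos θ = (0.853928)(0.998879) + (0.520391)(0.047338)(0.766044) = 0.871841
φ₂ = asin(0.871841) = 1.058949 rad = 60.6733°.
Then Δλ = atan2(-0.015834, 0.254389) = -0.062165 rad, from sin θ sin δ cos φ₁ over cos δ − sin φ₁ sin φ₂.
λ₂ = 146.1125° + -3.5618° = 142.5507°.

latitude 60.6733°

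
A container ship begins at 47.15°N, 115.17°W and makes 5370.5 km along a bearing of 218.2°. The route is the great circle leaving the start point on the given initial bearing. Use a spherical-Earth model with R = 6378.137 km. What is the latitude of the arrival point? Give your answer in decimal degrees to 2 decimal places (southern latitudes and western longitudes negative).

latitude 5.14°

Central angle δ = d/R = 0.842017 rad.
Start latitude φ₁ = 0.822923 rad; initial bearing θ = 3.808308 rad.
sin φ₂ = sin φ₁ cos δ + cos φ₁ sin δ cos θ = (0.733137)(0.665959) + (0.680081)(0.745988)(-0.785857) = 0.089549
φ₂ = asin(0.089549) = 0.089669 rad = 5.14°.
Then Δλ = atan2(-0.313739, 0.600308) = -0.481587 rad, from sin θ sin δ cos φ₁ over cos δ − sin φ₁ sin φ₂.
λ₂ = -115.17° + -27.59° = -142.76°.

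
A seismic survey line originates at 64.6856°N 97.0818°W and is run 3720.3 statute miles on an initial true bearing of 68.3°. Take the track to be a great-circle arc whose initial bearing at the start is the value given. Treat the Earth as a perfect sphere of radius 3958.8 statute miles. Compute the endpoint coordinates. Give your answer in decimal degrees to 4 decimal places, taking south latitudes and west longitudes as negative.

Central angle δ = d/R = 0.939754 rad.
Converting: φ₁ = 1.128977 rad, θ = 1.192060 rad.
sin φ₂ = sin φ₁ cos δ + cos φ₁ sin δ cos θ = (0.903975)(0.589986) + (0.427585)(0.807413)(0.369747) = 0.660983
φ₂ = asin(0.660983) = 0.722129 rad = 41.3749°.
For the longitude increment, Δλ = atan2( sin θ sin δ cos φ₁, cos δ − sin φ₁ sin φ₂ ) = atan2(0.320772, -0.007526) = 91.3441°.
Hence λ₂ = -97.0818° + 91.3441° = -5.7377°.

latitude 41.3749°, longitude -5.7377°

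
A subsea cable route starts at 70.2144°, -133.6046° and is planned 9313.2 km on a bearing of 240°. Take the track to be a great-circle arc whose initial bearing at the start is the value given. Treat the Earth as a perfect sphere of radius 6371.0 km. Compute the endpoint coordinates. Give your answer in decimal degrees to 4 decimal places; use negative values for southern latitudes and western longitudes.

δ = 9313.2/6371 = 1.461811 rad (83.7556°).
With φ₁ = 70.2144° = 1.225472 rad and θ = 240° = 4.188790 rad:
Destination latitude: φ₂ = arcsin( sin φ₁ cos δ + cos φ₁ sin δ cos θ ) = arcsin(-0.065898) = -3.7784°.
Then Δλ = atan2(-0.291412, 0.170777) = -1.040708 rad, from sin θ sin δ cos φ₁ over cos δ − sin φ₁ sin φ₂.
λ₂ = -133.6046° + -59.6282° = -193.2328°, normalized to (−180°, 180°] → 166.7672°.

latitude -3.7784°, longitude 166.7672°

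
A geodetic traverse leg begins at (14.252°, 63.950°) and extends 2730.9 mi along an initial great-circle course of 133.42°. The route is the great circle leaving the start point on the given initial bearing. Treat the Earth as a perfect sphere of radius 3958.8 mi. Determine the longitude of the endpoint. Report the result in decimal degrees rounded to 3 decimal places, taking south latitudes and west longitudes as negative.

δ = 2730.9/3958.8 = 0.689830 rad (39.5244°).
With φ₁ = 14.252° = 0.248744 rad and θ = 133.42° = 2.328618 rad:
Applying the spherical law of cosines for sides, sin φ₂ = sin φ₁ cos δ + cos φ₁ sin δ cos θ = -0.234068, so φ₂ = -13.537°.
Then Δλ = atan2(0.448017, 0.828979) = 0.495478 rad, from sin θ sin δ cos φ₁ over cos δ − sin φ₁ sin φ₂.
λ₂ = λ₁ + Δλ = 92.339°.

longitude 92.339°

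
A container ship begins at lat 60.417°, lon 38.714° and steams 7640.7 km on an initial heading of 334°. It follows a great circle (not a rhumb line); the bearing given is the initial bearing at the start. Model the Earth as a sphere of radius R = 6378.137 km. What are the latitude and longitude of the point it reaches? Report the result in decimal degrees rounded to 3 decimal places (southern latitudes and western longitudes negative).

Angular distance δ = d/R = 7640.7 / 6378.137 = 1.197952 rad.
Start latitude φ₁ = 1.054476 rad; initial bearing θ = 5.829400 rad.
Applying the spherical law of cosines for sides, sin φ₂ = sin φ₁ cos δ + cos φ₁ sin δ cos θ = 0.730015, so φ₂ = 46.888°.
Δλ = atan2( sin θ sin δ cos φ₁ , cos δ − sin φ₁ sin φ₂ ) = atan2(-0.201548, -0.270585) = -2.501390 rad = -143.319°.
λ₂ = λ₁ + Δλ = -104.605°.

latitude 46.888°, longitude -104.605°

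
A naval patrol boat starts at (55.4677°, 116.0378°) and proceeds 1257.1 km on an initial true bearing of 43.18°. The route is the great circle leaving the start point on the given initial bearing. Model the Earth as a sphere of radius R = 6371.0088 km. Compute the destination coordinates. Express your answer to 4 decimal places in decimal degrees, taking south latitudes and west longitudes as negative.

latitude 62.7300°, longitude 133.0623°

δ = 1257.1/6371.0088 = 0.197316 rad (11.3054°).
Converting: φ₁ = 0.968094 rad, θ = 0.753633 rad.
sin φ₂ = sin φ₁ cos δ + cos φ₁ sin δ cos θ = (0.823807)(0.980596) + (0.566871)(0.196038)(0.729208) = 0.888857
φ₂ = asin(0.888857) = 1.094845 rad = 62.7300°.
Then Δλ = atan2(0.076044, 0.248350) = 0.297133 rad, from sin θ sin δ cos φ₁ over cos δ − sin φ₁ sin φ₂.
λ₂ = 116.0378° + 17.0245° = 133.0623°.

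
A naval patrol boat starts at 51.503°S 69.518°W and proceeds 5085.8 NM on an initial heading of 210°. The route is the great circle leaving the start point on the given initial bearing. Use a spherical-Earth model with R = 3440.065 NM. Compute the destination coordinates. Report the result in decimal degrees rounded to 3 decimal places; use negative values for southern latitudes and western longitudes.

The arc subtends δ = 5085.8/3440.065 = 1.478402 rad at the centre.
With φ₁ = -51.503° = -0.898897 rad and θ = 210° = 3.665191 rad:
Applying the spherical law of cosines for sides, sin φ₂ = sin φ₁ cos δ + cos φ₁ sin δ cos θ = -0.608987, so φ₂ = -37.516°.
Δλ = atan2( sin θ sin δ cos φ₁ , cos δ − sin φ₁ sin φ₂ ) = atan2(-0.309909, -0.384356) = -2.463017 rad = -141.120°.
λ₂ = -69.518° + -141.120° = -210.638°, normalized to (−180°, 180°] → 149.362°.

latitude -37.516°, longitude 149.362°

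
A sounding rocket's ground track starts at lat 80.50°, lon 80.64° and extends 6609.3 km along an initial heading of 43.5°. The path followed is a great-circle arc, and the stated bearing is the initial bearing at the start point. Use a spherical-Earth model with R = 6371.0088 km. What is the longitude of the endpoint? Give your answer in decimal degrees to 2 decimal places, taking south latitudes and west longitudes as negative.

Central angle δ = d/R = 1.037402 rad.
Start latitude φ₁ = 1.404990 rad; initial bearing θ = 0.759218 rad.
sin φ₂ = sin φ₁ cos δ + cos φ₁ sin δ cos θ = (0.986286)(0.508459) + (0.165048)(0.861086)(0.725374) = 0.604576
φ₂ = asin(0.604576) = 0.649233 rad = 37.20°.
Then Δλ = atan2(0.097829, -0.087826) = 2.302365 rad, from sin θ sin δ cos φ₁ over cos δ − sin φ₁ sin φ₂.
λ₂ = 80.64° + 131.92° = 212.56°, normalized to (−180°, 180°] → -147.44°.

longitude -147.44°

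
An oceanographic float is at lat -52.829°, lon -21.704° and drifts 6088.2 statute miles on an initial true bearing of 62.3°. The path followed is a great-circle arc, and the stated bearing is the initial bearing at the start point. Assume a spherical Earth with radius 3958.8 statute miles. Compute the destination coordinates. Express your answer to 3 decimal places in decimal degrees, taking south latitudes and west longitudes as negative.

latitude 14.743°, longitude 44.508°

δ = 6088.2/3958.8 = 1.537890 rad (88.1146°).
With φ₁ = -52.829° = -0.922040 rad and θ = 62.3° = 1.087340 rad:
sin φ₂ = sin φ₁ cos δ + cos φ₁ sin δ cos θ = (-0.796836)(0.032900) + (0.604196)(0.999459)(0.464842) = 0.254488
φ₂ = asin(0.254488) = 0.257318 rad = 14.743°.
For the longitude increment, Δλ = atan2( sin θ sin δ cos φ₁, cos δ − sin φ₁ sin φ₂ ) = atan2(0.534662, 0.235685) = 66.212°.
Hence λ₂ = -21.704° + 66.212° = 44.508°.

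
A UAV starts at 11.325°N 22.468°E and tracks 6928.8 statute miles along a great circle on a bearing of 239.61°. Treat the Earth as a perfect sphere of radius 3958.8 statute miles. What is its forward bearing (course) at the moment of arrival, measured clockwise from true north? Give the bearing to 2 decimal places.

Central angle δ = d/R = 1.750227 rad.
Start latitude φ₁ = 0.197659 rad; initial bearing θ = 4.181983 rad.
sin φ₂ = sin φ₁ cos δ + cos φ₁ sin δ cos θ = (0.196374)(-0.178470) + (0.980529)(0.983945)(-0.505883) = -0.523116
φ₂ = asin(-0.523116) = -0.550503 rad = -31.542°.
For the longitude increment, Δλ = atan2( sin θ sin δ cos φ₁, cos δ − sin φ₁ sin φ₂ ) = atan2(-0.832227, -0.075743) = -95.200°.
Hence λ₂ = 22.468° + -95.200° = -72.732°.
The forward bearing on arrival equals the back-azimuth from the destination plus 180°.
Back-azimuth from P₂ (-31.54°, -72.73°) to P₁ (11.32°, 22.47°), with Δλ' = λ₁ − λ₂ = 95.20°: atan2( sin Δλ' cos φ₁ , cos φ₂ sin φ₁ − sin φ₂ cos φ₁ cos Δλ' ) = 82.94°.
Final bearing = (82.94° + 180°) mod 360° = 262.94°.

final bearing 262.94°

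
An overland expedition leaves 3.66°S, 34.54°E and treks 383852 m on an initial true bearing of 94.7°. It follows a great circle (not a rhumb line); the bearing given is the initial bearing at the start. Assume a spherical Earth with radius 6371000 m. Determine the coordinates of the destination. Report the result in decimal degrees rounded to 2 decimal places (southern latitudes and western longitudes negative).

Angular distance δ = d/R = 383852 / 6371000 = 0.060250 rad.
Converting: φ₁ = -0.063879 rad, θ = 1.652827 rad.
Destination latitude: φ₂ = arcsin( sin φ₁ cos δ + cos φ₁ sin δ cos θ ) = arcsin(-0.068644) = -3.94°.
Then Δλ = atan2(0.059889, 0.993804) = 0.060189 rad, from sin θ sin δ cos φ₁ over cos δ − sin φ₁ sin φ₂.
Hence λ₂ = 34.54° + 3.45° = 37.99°.

latitude -3.94°, longitude 37.99°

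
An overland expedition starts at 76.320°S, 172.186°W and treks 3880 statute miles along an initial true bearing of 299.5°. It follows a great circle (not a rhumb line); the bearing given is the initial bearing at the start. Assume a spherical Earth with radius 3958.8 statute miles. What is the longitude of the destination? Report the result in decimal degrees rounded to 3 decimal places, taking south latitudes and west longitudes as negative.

longitude 134.016°

Central angle δ = d/R = 0.980095 rad.
Converting: φ₁ = -1.332035 rad, θ = 5.227261 rad.
Destination latitude: φ₂ = arcsin( sin φ₁ cos δ + cos φ₁ sin δ cos θ ) = arcsin(-0.444420) = -26.386°.
Δλ = atan2( sin θ sin δ cos φ₁ , cos δ − sin φ₁ sin φ₂ ) = atan2(-0.170959, 0.125131) = -0.938957 rad = -53.798°.
λ₂ = -172.186° + -53.798° = -225.984°, normalized to (−180°, 180°] → 134.016°.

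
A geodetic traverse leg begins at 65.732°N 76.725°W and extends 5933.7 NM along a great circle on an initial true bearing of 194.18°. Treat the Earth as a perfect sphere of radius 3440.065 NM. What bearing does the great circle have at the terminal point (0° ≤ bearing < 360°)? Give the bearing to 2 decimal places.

δ = 5933.7/3440.065 = 1.724880 rad (98.8284°).
Converting: φ₁ = 1.147240 rad, θ = 3.389080 rad.
Destination latitude: φ₂ = arcsin( sin φ₁ cos δ + cos φ₁ sin δ cos θ ) = arcsin(-0.533674) = -32.254°.
Then Δλ = atan2(-0.099491, 0.333040) = -0.290296 rad, from sin θ sin δ cos φ₁ over cos δ − sin φ₁ sin φ₂.
Hence λ₂ = -76.725° + -16.633° = -93.358°.
The forward bearing on arrival equals the back-azimuth from the destination plus 180°.
Back-azimuth from P₂ (-32.25°, -93.36°) to P₁ (65.73°, -76.72°), with Δλ' = λ₁ − λ₂ = 16.63°: atan2( sin Δλ' cos φ₁ , cos φ₂ sin φ₁ − sin φ₂ cos φ₁ cos Δλ' ) = 6.84°.
Final bearing = (6.84° + 180°) mod 360° = 186.84°.

final bearing 186.84°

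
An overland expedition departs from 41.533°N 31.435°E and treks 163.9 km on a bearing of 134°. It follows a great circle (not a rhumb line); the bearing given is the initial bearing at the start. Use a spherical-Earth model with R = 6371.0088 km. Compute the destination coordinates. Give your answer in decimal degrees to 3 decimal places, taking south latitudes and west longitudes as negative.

Angular distance δ = d/R = 163.9 / 6371.0088 = 0.025726 rad.
Converting: φ₁ = 0.724888 rad, θ = 2.338741 rad.
sin φ₂ = sin φ₁ cos δ + cos φ₁ sin δ cos θ = (0.663051)(0.999669) + (0.748574)(0.025723)(-0.694658) = 0.649456
φ₂ = asin(0.649456) = 0.706869 rad = 40.501°.
Then Δλ = atan2(0.013851, 0.569047) = 0.024336 rad, from sin θ sin δ cos φ₁ over cos δ − sin φ₁ sin φ₂.
λ₂ = λ₁ + Δλ = 32.829°.

latitude 40.501°, longitude 32.829°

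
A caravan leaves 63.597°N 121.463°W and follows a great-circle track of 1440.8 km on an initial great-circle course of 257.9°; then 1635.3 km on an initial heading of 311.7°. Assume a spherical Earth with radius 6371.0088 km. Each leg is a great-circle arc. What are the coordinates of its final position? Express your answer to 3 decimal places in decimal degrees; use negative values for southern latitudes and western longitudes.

Apply the spherical direct solution leg by leg, carrying full precision between legs.
Leg 1: from (63.597°, -121.463°), δ = 1440.8/6371.0088 = 0.226149 rad, θ = 257.9° → φ = 58.428°, λ = -146.219°.
Leg 2: from (58.428°, -146.219°), δ = 1635.3/6371.0088 = 0.256678 rad, θ = 311.7° → φ = 65.852°, λ = -173.821°.

latitude 65.852°, longitude -173.821°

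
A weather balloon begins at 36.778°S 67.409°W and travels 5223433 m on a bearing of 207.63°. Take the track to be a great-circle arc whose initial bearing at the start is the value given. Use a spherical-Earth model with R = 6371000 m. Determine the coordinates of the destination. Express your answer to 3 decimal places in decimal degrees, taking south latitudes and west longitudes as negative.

latitude -68.016°, longitude -132.322°

δ = 5223433/6371000 = 0.819876 rad (46.9755°).
With φ₁ = -36.778° = -0.641897 rad and θ = 207.63° = 3.623827 rad:
Destination latitude: φ₂ = arcsin( sin φ₁ cos δ + cos φ₁ sin δ cos θ ) = arcsin(-0.927287) = -68.016°.
Then Δλ = atan2(-0.271556, 0.127130) = -1.132949 rad, from sin θ sin δ cos φ₁ over cos δ − sin φ₁ sin φ₂.
Hence λ₂ = -67.409° + -64.913° = -132.322°.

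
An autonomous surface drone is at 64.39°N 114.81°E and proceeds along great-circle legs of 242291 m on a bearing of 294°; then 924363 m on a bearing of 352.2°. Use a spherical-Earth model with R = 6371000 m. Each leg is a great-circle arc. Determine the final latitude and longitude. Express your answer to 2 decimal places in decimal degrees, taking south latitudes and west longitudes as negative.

Apply the spherical direct solution leg by leg, carrying full precision between legs.
Leg 1: from (64.39°, 114.81°), δ = 242291/6371000 = 0.038030 rad, θ = 294° → φ = 65.20°, λ = 110.06°.
Leg 2: from (65.20°, 110.06°), δ = 924363/6371000 = 0.145089 rad, θ = 352.2° → φ = 73.40°, λ = 106.12°.

latitude 73.40°, longitude 106.12°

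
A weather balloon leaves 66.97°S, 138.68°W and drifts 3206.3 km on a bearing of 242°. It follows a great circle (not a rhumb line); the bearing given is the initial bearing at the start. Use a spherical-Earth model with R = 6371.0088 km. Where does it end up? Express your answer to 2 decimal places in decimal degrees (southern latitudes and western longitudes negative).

The arc subtends δ = 3206.3/6371.0088 = 0.503264 rad at the centre.
Converting: φ₁ = -1.168847 rad, θ = 4.223697 rad.
sin φ₂ = sin φ₁ cos δ + cos φ₁ sin δ cos θ = (-0.920300)(0.876013) + (0.391213)(0.482287)(-0.469472) = -0.894773
φ₂ = asin(-0.894773) = -1.107924 rad = -63.48°.
Δλ = atan2( sin θ sin δ cos φ₁ , cos δ − sin φ₁ sin φ₂ ) = atan2(-0.166592, 0.052553) = -1.265218 rad = -72.49°.
λ₂ = -138.68° + -72.49° = -211.17°, normalized to (−180°, 180°] → 148.83°.

latitude -63.48°, longitude 148.83°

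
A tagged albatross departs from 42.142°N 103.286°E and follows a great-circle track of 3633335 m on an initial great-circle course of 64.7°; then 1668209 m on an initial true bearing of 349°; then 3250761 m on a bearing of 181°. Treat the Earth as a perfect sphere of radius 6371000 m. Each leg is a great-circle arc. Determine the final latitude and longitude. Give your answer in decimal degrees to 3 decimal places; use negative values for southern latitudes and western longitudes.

latitude 32.755°, longitude 142.791°

Apply the spherical direct solution leg by leg, carrying full precision between legs.
Leg 1: from (42.142°, 103.286°), δ = 3633335/6371000 = 0.570293 rad, θ = 64.7° → φ = 47.380°, λ = 149.409°.
Leg 2: from (47.380°, 149.409°), δ = 1668209/6371000 = 0.261844 rad, θ = 349° → φ = 61.987°, λ = 143.372°.
Leg 3: from (61.987°, 143.372°), δ = 3250761/6371000 = 0.510243 rad, θ = 181° → φ = 32.755°, λ = 142.791°.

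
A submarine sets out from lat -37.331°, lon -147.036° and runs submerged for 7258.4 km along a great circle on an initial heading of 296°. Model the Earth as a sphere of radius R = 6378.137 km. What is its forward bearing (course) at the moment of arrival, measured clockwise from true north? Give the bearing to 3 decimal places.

final bearing 314.270°

Angular distance δ = d/R = 7258.4 / 6378.137 = 1.138013 rad.
Start latitude φ₁ = -0.651549 rad; initial bearing θ = 5.166175 rad.
sin φ₂ = sin φ₁ cos δ + cos φ₁ sin δ cos θ = (-0.606419)(0.419400) + (0.795145)(0.907802)(0.438371) = 0.062100
φ₂ = asin(0.062100) = 0.062140 rad = 3.560°.
For the longitude increment, Δλ = atan2( sin θ sin δ cos φ₁, cos δ − sin φ₁ sin φ₂ ) = atan2(-0.648781, 0.457058) = -54.836°.
λ₂ = -147.036° + -54.836° = -201.872°, normalized to (−180°, 180°] → 158.128°.
The forward bearing on arrival equals the back-azimuth from the destination plus 180°.
Back-azimuth from P₂ (3.560°, 158.128°) to P₁ (-37.331°, -147.036°), with Δλ' = λ₁ − λ₂ = -305.164°: atan2( sin Δλ' cos φ₁ , cos φ₂ sin φ₁ − sin φ₂ cos φ₁ cos Δλ' ) = 134.270°.
Final bearing = (134.270° + 180°) mod 360° = 314.270°.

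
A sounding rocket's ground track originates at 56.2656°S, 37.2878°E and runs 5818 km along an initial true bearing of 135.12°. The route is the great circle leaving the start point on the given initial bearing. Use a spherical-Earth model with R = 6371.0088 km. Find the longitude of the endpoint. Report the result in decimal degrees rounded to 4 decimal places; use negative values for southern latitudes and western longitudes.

The arc subtends δ = 5818/6371.0088 = 0.913199 rad at the centre.
With φ₁ = -56.2656° = -0.982020 rad and θ = 135.12° = 2.358289 rad:
sin φ₂ = sin φ₁ cos δ + cos φ₁ sin δ cos θ = (-0.831621)(0.611217) + (0.555344)(0.791463)(-0.708586) = -0.819749
φ₂ = asin(-0.819749) = -0.960972 rad = -55.0596°.
Then Δλ = atan2(0.310146, -0.070503) = 1.794320 rad, from sin θ sin δ cos φ₁ over cos δ − sin φ₁ sin φ₂.
λ₂ = λ₁ + Δλ = 140.0948°.

longitude 140.0948°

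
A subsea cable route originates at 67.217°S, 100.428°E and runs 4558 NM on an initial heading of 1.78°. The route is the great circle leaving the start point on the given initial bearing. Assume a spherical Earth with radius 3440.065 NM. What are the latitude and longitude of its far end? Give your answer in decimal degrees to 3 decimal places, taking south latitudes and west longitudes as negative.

latitude 8.688°, longitude 102.175°

Central angle δ = d/R = 1.324975 rad.
Converting: φ₁ = -1.173158 rad, θ = 0.031067 rad.
Destination latitude: φ₂ = arcsin( sin φ₁ cos δ + cos φ₁ sin δ cos θ ) = arcsin(0.151053) = 8.688°.
For the longitude increment, Δλ = atan2( sin θ sin δ cos φ₁, cos δ − sin φ₁ sin φ₂ ) = atan2(0.011667, 0.382621) = 1.747°.
λ₂ = λ₁ + Δλ = 102.175°.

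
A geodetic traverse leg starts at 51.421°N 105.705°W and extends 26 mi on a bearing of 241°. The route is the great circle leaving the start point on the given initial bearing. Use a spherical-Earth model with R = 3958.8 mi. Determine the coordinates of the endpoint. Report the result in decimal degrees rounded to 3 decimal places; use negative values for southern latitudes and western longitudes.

latitude 51.237°, longitude -106.231°

Angular distance δ = d/R = 26 / 3958.8 = 0.006568 rad.
Start latitude φ₁ = 0.897466 rad; initial bearing θ = 4.206243 rad.
Applying the spherical law of cosines for sides, sin φ₂ = sin φ₁ cos δ + cos φ₁ sin δ cos θ = 0.779747, so φ₂ = 51.237°.
Then Δλ = atan2(-0.003582, 0.390412) = -0.009175 rad, from sin θ sin δ cos φ₁ over cos δ − sin φ₁ sin φ₂.
Hence λ₂ = -105.705° + -0.526° = -106.231°.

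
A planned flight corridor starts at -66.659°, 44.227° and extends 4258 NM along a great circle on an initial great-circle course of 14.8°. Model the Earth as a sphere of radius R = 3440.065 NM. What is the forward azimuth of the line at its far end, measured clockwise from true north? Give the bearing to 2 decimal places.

Angular distance δ = d/R = 4258 / 3440.065 = 1.237767 rad.
Start latitude φ₁ = -1.163419 rad; initial bearing θ = 0.258309 rad.
sin φ₂ = sin φ₁ cos δ + cos φ₁ sin δ cos θ = (-0.918163)(0.326907) + (0.396203)(0.945056)(0.966823) = 0.061857
φ₂ = asin(0.061857) = 0.061897 rad = 3.546°.
Then Δλ = atan2(0.095648, 0.383702) = 0.244297 rad, from sin θ sin δ cos φ₁ over cos δ − sin φ₁ sin φ₂.
Hence λ₂ = 44.227° + 13.997° = 58.224°.
The forward bearing on arrival equals the back-azimuth from the destination plus 180°.
Back-azimuth from P₂ (3.55°, 58.22°) to P₁ (-66.66°, 44.23°), with Δλ' = λ₁ − λ₂ = -14.00°: atan2( sin Δλ' cos φ₁ , cos φ₂ sin φ₁ − sin φ₂ cos φ₁ cos Δλ' ) = 185.82°.
Final bearing = (185.82° + 180°) mod 360° = 5.82°.

final bearing 5.82°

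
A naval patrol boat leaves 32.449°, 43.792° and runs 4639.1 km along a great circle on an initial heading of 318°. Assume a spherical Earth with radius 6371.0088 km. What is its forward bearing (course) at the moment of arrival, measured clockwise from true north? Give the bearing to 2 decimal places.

final bearing 281.12°

δ = 4639.1/6371.0088 = 0.728158 rad (41.7204°).
Start latitude φ₁ = 0.566342 rad; initial bearing θ = 5.550147 rad.
Destination latitude: φ₂ = arcsin( sin φ₁ cos δ + cos φ₁ sin δ cos θ ) = arcsin(0.817825) = 54.868°.
Δλ = atan2( sin θ sin δ cos φ₁ , cos δ − sin φ₁ sin φ₂ ) = atan2(-0.375778, 0.307599) = -0.884837 rad = -50.697°.
λ₂ = λ₁ + Δλ = -6.905°.
The forward bearing on arrival equals the back-azimuth from the destination plus 180°.
Back-azimuth from P₂ (54.87°, -6.91°) to P₁ (32.45°, 43.79°), with Δλ' = λ₁ − λ₂ = 50.70°: atan2( sin Δλ' cos φ₁ , cos φ₂ sin φ₁ − sin φ₂ cos φ₁ cos Δλ' ) = 101.12°.
Final bearing = (101.12° + 180°) mod 360° = 281.12°.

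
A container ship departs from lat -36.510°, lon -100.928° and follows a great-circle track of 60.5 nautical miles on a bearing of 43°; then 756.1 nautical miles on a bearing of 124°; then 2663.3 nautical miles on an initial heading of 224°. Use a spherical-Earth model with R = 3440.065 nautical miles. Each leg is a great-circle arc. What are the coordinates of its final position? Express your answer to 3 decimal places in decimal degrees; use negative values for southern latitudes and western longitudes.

latitude -58.455°, longitude -154.173°

Apply the spherical direct solution leg by leg, carrying full precision between legs.
Leg 1: from (-36.510°, -100.928°), δ = 60.5/3440.065 = 0.017587 rad, θ = 43° → φ = -35.770°, λ = -100.081°.
Leg 2: from (-35.770°, -100.081°), δ = 756.1/3440.065 = 0.219792 rad, θ = 124° → φ = -42.020°, λ = -85.999°.
Leg 3: from (-42.020°, -85.999°), δ = 2663.3/3440.065 = 0.774200 rad, θ = 224° → φ = -58.455°, λ = -154.173°.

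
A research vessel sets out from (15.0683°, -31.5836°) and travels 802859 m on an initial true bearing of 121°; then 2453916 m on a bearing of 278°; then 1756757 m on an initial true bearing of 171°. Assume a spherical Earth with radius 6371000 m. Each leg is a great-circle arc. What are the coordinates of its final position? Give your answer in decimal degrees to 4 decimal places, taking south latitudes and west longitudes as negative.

Apply the spherical direct solution leg by leg, carrying full precision between legs.
Leg 1: from (15.0683°, -31.5836°), δ = 802859/6371000 = 0.126018 rad, θ = 121° → φ = 11.2682°, λ = -25.2769°.
Leg 2: from (11.2682°, -25.2769°), δ = 2453916/6371000 = 0.385170 rad, θ = 278° → φ = 13.4365°, λ = -47.7674°.
Leg 3: from (13.4365°, -47.7674°), δ = 1756757/6371000 = 0.275743 rad, θ = 171° → φ = -2.1754°, λ = -45.3246°.

latitude -2.1754°, longitude -45.3246°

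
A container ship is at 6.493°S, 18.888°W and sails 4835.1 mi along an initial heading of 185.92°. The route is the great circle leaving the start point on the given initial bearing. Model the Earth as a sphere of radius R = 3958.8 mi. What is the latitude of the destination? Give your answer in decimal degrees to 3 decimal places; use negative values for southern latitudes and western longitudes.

latitude -75.302°

Angular distance δ = d/R = 4835.1 / 3958.8 = 1.221355 rad.
Start latitude φ₁ = -0.113324 rad; initial bearing θ = 3.244916 rad.
Applying the spherical law of cosines for sides, sin φ₂ = sin φ₁ cos δ + cos φ₁ sin δ cos θ = -0.967275, so φ₂ = -75.302°.
For the longitude increment, Δλ = atan2( sin θ sin δ cos φ₁, cos δ − sin φ₁ sin φ₂ ) = atan2(-0.096285, 0.232992) = -22.453°.
λ₂ = λ₁ + Δλ = -41.341°.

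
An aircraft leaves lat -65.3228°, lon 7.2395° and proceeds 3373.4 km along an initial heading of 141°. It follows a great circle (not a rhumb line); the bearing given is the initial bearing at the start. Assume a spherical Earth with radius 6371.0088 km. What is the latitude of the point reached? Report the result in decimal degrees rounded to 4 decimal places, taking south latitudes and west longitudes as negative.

The arc subtends δ = 3373.4/6371.0088 = 0.529492 rad at the centre.
With φ₁ = -65.3228° = -1.140098 rad and θ = 141° = 2.460914 rad:
Applying the spherical law of cosines for sides, sin φ₂ = sin φ₁ cos δ + cos φ₁ sin δ cos θ = -0.948128, so φ₂ = -71.4648°.
Then Δλ = atan2(0.132711, 0.001524) = 1.559316 rad, from sin θ sin δ cos φ₁ over cos δ − sin φ₁ sin φ₂.
λ₂ = 7.2395° + 89.3422° = 96.5817°.

latitude -71.4648°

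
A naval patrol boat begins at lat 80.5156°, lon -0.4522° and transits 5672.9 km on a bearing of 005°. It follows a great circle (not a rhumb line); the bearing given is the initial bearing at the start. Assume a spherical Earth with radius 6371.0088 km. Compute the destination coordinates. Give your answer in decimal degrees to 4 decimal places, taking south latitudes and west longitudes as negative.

Angular distance δ = d/R = 5672.9 / 6371.0088 = 0.890424 rad.
Converting: φ₁ = 1.405262 rad, θ = 0.087266 rad.
Applying the spherical law of cosines for sides, sin φ₂ = sin φ₁ cos δ + cos φ₁ sin δ cos θ = 0.748085, so φ₂ = 48.4248°.
Δλ = atan2( sin θ sin δ cos φ₁ , cos δ − sin φ₁ sin φ₂ ) = atan2(0.011164, -0.108777) = 3.039321 rad = 174.1403°.
Hence λ₂ = -0.4522° + 174.1403° = 173.6881°.

latitude 48.4248°, longitude 173.6881°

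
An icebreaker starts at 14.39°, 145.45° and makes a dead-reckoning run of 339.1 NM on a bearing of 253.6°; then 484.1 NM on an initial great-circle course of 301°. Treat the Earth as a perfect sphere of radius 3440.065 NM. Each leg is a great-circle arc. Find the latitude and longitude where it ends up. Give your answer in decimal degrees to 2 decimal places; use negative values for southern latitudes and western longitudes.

Apply the spherical direct solution leg by leg, carrying full precision between legs.
Leg 1: from (14.39°, 145.45°), δ = 339.1/3440.065 = 0.098574 rad, θ = 253.6° → φ = 12.73°, λ = 139.90°.
Leg 2: from (12.73°, 139.90°), δ = 484.1/3440.065 = 0.140724 rad, θ = 301° → φ = 16.78°, λ = 132.68°.

latitude 16.78°, longitude 132.68°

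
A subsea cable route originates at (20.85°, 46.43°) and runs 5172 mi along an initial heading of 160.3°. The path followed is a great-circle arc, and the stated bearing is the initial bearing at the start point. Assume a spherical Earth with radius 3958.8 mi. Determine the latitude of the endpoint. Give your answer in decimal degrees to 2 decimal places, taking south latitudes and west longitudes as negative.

latitude -49.14°

Central angle δ = d/R = 1.306457 rad.
With φ₁ = 20.85° = 0.363901 rad and θ = 160.3° = 2.797763 rad:
Applying the spherical law of cosines for sides, sin φ₂ = sin φ₁ cos δ + cos φ₁ sin δ cos θ = -0.756266, so φ₂ = -49.14°.
For the longitude increment, Δλ = atan2( sin θ sin δ cos φ₁, cos δ − sin φ₁ sin φ₂ ) = atan2(0.304079, 0.530444) = 29.82°.
λ₂ = 46.43° + 29.82° = 76.25°.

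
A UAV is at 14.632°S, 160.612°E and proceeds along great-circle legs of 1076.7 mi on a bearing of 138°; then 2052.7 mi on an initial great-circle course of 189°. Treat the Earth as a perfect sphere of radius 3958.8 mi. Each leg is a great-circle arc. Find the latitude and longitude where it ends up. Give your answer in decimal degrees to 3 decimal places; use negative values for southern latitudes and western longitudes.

Apply the spherical direct solution leg by leg, carrying full precision between legs.
Leg 1: from (-14.632°, 160.612°), δ = 1076.7/3958.8 = 0.271976 rad, θ = 138° → φ = -25.880°, λ = 172.137°.
Leg 2: from (-25.880°, 172.137°), δ = 2052.7/3958.8 = 0.518516 rad, θ = 189° → φ = -55.036°, λ = 164.361°.

latitude -55.036°, longitude 164.361°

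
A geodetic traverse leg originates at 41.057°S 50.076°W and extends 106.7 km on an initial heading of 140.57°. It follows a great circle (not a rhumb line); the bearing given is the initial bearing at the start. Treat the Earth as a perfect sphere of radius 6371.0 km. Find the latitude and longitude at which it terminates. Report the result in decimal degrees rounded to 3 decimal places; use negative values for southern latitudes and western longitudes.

Angular distance δ = d/R = 106.7 / 6371 = 0.016748 rad.
Start latitude φ₁ = -0.716580 rad; initial bearing θ = 2.453409 rad.
sin φ₂ = sin φ₁ cos δ + cos φ₁ sin δ cos θ = (-0.656810)(0.999860) + (0.754057)(0.016747)(-0.772401) = -0.666471
φ₂ = asin(-0.666471) = -0.729466 rad = -41.795°.
For the longitude increment, Δλ = atan2( sin θ sin δ cos φ₁, cos δ − sin φ₁ sin φ₂ ) = atan2(0.008021, 0.562115) = 0.817°.
λ₂ = λ₁ + Δλ = -49.259°.

latitude -41.795°, longitude -49.259°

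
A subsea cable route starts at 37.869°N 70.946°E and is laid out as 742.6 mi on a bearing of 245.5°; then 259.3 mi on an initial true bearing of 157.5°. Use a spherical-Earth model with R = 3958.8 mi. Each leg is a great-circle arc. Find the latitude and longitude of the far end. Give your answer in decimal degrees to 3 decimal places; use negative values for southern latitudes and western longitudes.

latitude 29.345°, longitude 60.943°

Apply the spherical direct solution leg by leg, carrying full precision between legs.
Leg 1: from (37.869°, 70.946°), δ = 742.6/3958.8 = 0.187582 rad, θ = 245.5° → φ = 32.823°, λ = 59.296°.
Leg 2: from (32.823°, 59.296°), δ = 259.3/3958.8 = 0.065500 rad, θ = 157.5° → φ = 29.345°, λ = 60.943°.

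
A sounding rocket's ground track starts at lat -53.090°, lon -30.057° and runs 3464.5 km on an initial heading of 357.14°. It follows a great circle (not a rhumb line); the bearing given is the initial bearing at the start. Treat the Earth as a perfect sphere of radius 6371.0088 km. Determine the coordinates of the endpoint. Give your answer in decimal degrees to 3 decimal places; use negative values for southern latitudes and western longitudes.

latitude -21.957°, longitude -31.652°

δ = 3464.5/6371.0088 = 0.543791 rad (31.1570°).
With φ₁ = -53.090° = -0.926595 rad and θ = 357.14° = 6.233269 rad:
Destination latitude: φ₂ = arcsin( sin φ₁ cos δ + cos φ₁ sin δ cos θ ) = arcsin(-0.373910) = -21.957°.
For the longitude increment, Δλ = atan2( sin θ sin δ cos φ₁, cos δ − sin φ₁ sin φ₂ ) = atan2(-0.015504, 0.556782) = -1.595°.
Hence λ₂ = -30.057° + -1.595° = -31.652°.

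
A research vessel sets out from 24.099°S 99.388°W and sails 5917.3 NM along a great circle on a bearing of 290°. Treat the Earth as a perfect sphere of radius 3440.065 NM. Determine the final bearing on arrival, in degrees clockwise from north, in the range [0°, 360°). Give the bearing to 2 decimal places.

Angular distance δ = d/R = 5917.3 / 3440.065 = 1.720113 rad.
With φ₁ = -24.099° = -0.420607 rad and θ = 290° = 5.061455 rad:
sin φ₂ = sin φ₁ cos δ + cos φ₁ sin δ cos θ = (-0.408315)(-0.148762) + (0.912841)(0.988873)(0.342020) = 0.369478
φ₂ = asin(0.369478) = 0.378447 rad = 21.683°.
Then Δλ = atan2(-0.848246, 0.002101) = -1.568320 rad, from sin θ sin δ cos φ₁ over cos δ − sin φ₁ sin φ₂.
λ₂ = -99.388° + -89.858° = -189.246°, normalized to (−180°, 180°] → 170.754°.
The forward bearing on arrival equals the back-azimuth from the destination plus 180°.
Back-azimuth from P₂ (21.68°, 170.75°) to P₁ (-24.10°, -99.39°), with Δλ' = λ₁ − λ₂ = -270.14°: atan2( sin Δλ' cos φ₁ , cos φ₂ sin φ₁ − sin φ₂ cos φ₁ cos Δλ' ) = 112.61°.
Final bearing = (112.61° + 180°) mod 360° = 292.61°.

final bearing 292.61°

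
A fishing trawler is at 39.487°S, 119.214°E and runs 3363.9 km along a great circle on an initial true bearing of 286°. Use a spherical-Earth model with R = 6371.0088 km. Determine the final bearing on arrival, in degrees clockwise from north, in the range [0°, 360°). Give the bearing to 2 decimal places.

δ = 3363.9/6371.0088 = 0.528001 rad (30.2522°).
Start latitude φ₁ = -0.689178 rad; initial bearing θ = 4.991642 rad.
Applying the spherical law of cosines for sides, sin φ₂ = sin φ₁ cos δ + cos φ₁ sin δ cos θ = -0.442129, so φ₂ = -26.240°.
For the longitude increment, Δλ = atan2( sin θ sin δ cos φ₁, cos δ − sin φ₁ sin φ₂ ) = atan2(-0.373761, 0.582665) = -32.679°.
Hence λ₂ = 119.214° + -32.679° = 86.535°.
The forward bearing on arrival equals the back-azimuth from the destination plus 180°.
Back-azimuth from P₂ (-26.24°, 86.54°) to P₁ (-39.49°, 119.21°), with Δλ' = λ₁ − λ₂ = 32.68°: atan2( sin Δλ' cos φ₁ , cos φ₂ sin φ₁ − sin φ₂ cos φ₁ cos Δλ' ) = 124.20°.
Final bearing = (124.20° + 180°) mod 360° = 304.20°.

final bearing 304.20°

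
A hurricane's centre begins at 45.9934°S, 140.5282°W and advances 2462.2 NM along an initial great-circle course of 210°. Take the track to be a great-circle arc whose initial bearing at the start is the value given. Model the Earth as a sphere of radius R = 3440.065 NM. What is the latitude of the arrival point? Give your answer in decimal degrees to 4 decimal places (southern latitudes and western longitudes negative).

Angular distance δ = d/R = 2462.2 / 3440.065 = 0.715742 rad.
Start latitude φ₁ = -0.802736 rad; initial bearing θ = 3.665191 rad.
Destination latitude: φ₂ = arcsin( sin φ₁ cos δ + cos φ₁ sin δ cos θ ) = arcsin(-0.937556) = -69.6451°.
Then Δλ = atan2(-0.227937, 0.080260) = -1.232239 rad, from sin θ sin δ cos φ₁ over cos δ − sin φ₁ sin φ₂.
λ₂ = -140.5282° + -70.6021° = -211.1303°, normalized to (−180°, 180°] → 148.8697°.

latitude -69.6451°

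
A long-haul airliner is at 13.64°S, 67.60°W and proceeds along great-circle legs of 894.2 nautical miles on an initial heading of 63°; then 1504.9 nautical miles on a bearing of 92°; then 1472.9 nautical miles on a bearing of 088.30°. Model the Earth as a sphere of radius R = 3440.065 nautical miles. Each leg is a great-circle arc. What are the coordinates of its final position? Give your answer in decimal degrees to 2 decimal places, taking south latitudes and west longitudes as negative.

latitude -5.48°, longitude -4.39°

Apply the spherical direct solution leg by leg, carrying full precision between legs.
Leg 1: from (-13.64°, -67.60°), δ = 894.2/3440.065 = 0.259937 rad, θ = 63° → φ = -6.58°, λ = -54.27°.
Leg 2: from (-6.58°, -54.27°), δ = 1504.9/3440.065 = 0.437463 rad, θ = 92° → φ = -6.80°, λ = -29.03°.
Leg 3: from (-6.80°, -29.03°), δ = 1472.9/3440.065 = 0.428161 rad, θ = 88.3° → φ = -5.48°, λ = -4.39°.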